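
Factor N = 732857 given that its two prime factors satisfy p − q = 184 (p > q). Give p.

Since p = q + 184, we have 732857 = q(q + 184), so q² + 184q − 732857 = 0.
Discriminant: 184² + 4·732857 = 33856 + 2931428 = 2965284; √2965284 = 1722.
q = (−184 + 1722)/2 = 769, and p = q + 184 = 953.
Check: 769 · 953 = 732857.

953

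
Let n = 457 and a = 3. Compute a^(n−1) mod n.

3^1 ≡ 3 (mod 457)
3^2 ≡ 3^2 = 9 ≡ 9 (mod 457)
3^4 ≡ 9^2 = 81 ≡ 81 (mod 457)
3^8 ≡ 81^2 = 6561 ≡ 163 (mod 457)
3^16 ≡ 163^2 = 26569 ≡ 63 (mod 457)
3^32 ≡ 63^2 = 3969 ≡ 313 (mod 457)
3^64 ≡ 313^2 = 97969 ≡ 171 (mod 457)
3^128 ≡ 171^2 = 29241 ≡ 450 (mod 457)
3^256 ≡ 450^2 = 202500 ≡ 49 (mod 457)
456 = 256 + 128 + 64 + 8 in binary powers of 2.
So 3^456 ≡ 49 · 450 · 171 · 163 ≡ 1 (mod 457).
Since the result is 1, base 3 gives no evidence that 457 is composite.

1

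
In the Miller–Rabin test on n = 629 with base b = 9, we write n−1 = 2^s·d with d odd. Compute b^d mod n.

629 − 1 = 628 = 2^2 · 157, so d = 157.
9^1 ≡ 9 (mod 629)
9^2 ≡ 9^2 = 81 ≡ 81 (mod 629)
9^4 ≡ 81^2 = 6561 ≡ 271 (mod 629)
9^8 ≡ 271^2 = 73441 ≡ 477 (mod 629)
9^16 ≡ 477^2 = 227529 ≡ 460 (mod 629)
9^32 ≡ 460^2 = 211600 ≡ 256 (mod 629)
9^64 ≡ 256^2 = 65536 ≡ 120 (mod 629)
9^128 ≡ 120^2 = 14400 ≡ 562 (mod 629)
157 = 128 + 16 + 8 + 4 + 1 in binary powers of 2.
So 9^157 ≡ 562 · 460 · 477 · 271 · 9 ≡ 382 (mod 629).
Squaring chain: 382 → 625; never reaches −1, so base 9 is a Miller–Rabin witness that 629 is composite.

382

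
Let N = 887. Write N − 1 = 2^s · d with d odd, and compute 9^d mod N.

1

887 − 1 = 886 = 2^1 · 443, so d = 443.
9^1 ≡ 9 (mod 887)
9^2 ≡ 9^2 = 81 ≡ 81 (mod 887)
9^4 ≡ 81^2 = 6561 ≡ 352 (mod 887)
9^8 ≡ 352^2 = 123904 ≡ 611 (mod 887)
9^16 ≡ 611^2 = 373321 ≡ 781 (mod 887)
9^32 ≡ 781^2 = 609961 ≡ 592 (mod 887)
9^64 ≡ 592^2 = 350464 ≡ 99 (mod 887)
9^128 ≡ 99^2 = 9801 ≡ 44 (mod 887)
9^256 ≡ 44^2 = 1936 ≡ 162 (mod 887)
443 = 256 + 128 + 32 + 16 + 8 + 2 + 1 in binary powers of 2.
So 9^443 ≡ 162 · 44 · 592 · 781 · 611 · 81 · 9 ≡ 1 (mod 887).
Since 9^d ≡ 1 (mod 887), base 9 does not prove 887 composite.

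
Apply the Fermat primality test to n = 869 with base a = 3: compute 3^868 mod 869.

3^1 ≡ 3 (mod 869)
3^2 ≡ 3^2 = 9 ≡ 9 (mod 869)
3^4 ≡ 9^2 = 81 ≡ 81 (mod 869)
3^8 ≡ 81^2 = 6561 ≡ 478 (mod 869)
3^16 ≡ 478^2 = 228484 ≡ 806 (mod 869)
3^32 ≡ 806^2 = 649636 ≡ 493 (mod 869)
3^64 ≡ 493^2 = 243049 ≡ 598 (mod 869)
3^128 ≡ 598^2 = 357604 ≡ 445 (mod 869)
3^256 ≡ 445^2 = 198025 ≡ 762 (mod 869)
3^512 ≡ 762^2 = 580644 ≡ 152 (mod 869)
868 = 512 + 256 + 64 + 32 + 4 in binary powers of 2.
So 3^868 ≡ 152 · 762 · 598 · 493 · 81 ≡ 115 (mod 869).
Since 115 ≠ 1, base 3 is a Fermat witness: 869 is composite.

115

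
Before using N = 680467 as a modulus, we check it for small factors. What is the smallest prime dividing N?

37

680467 is odd.
Digit sum 31, not divisible by 3.
Ends in 7: not divisible by 5.
7: 680467 = 7·97209 + 4
11: 680467 = 11·61860 + 7
13: 680467 = 13·52343 + 8
17: 680467 = 17·40027 + 8
19: 680467 = 19·35814 + 1
23: 680467 = 23·29585 + 12
29: 680467 = 29·23464 + 11
31: 680467 = 31·21950 + 17
37: 680467 = 37·18391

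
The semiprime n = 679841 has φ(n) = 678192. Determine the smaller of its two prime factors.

797

φ(n) = (p−1)(q−1) = n − (p+q) + 1, so p + q = 679841 − 678192 + 1 = 1650.
p and q are the roots of t² − 1650t + 679841 = 0.
Discriminant: 1650² − 4·679841 = 2722500 − 2719364 = 3136; √3136 = 56.
q = (1650 − 56)/2 = 797, p = (1650 + 56)/2 = 853.
Check: 797 · 853 = 679841.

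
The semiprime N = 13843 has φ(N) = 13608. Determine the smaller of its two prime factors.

φ(n) = (p−1)(q−1) = n − (p+q) + 1, so p + q = 13843 − 13608 + 1 = 236.
p and q are the roots of t² − 236t + 13843 = 0.
Discriminant: 236² − 4·13843 = 55696 − 55372 = 324; √324 = 18.
q = (236 − 18)/2 = 109, p = (236 + 18)/2 = 127.
Check: 109 · 127 = 13843.

109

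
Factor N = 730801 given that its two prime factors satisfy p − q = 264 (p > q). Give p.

997

Since p = q + 264, we have 730801 = q(q + 264), so q² + 264q − 730801 = 0.
Discriminant: 264² + 4·730801 = 69696 + 2923204 = 2992900; √2992900 = 1730.
q = (−264 + 1730)/2 = 733, and p = q + 264 = 997.
Check: 733 · 997 = 730801.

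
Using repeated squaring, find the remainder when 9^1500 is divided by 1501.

828

9^1 ≡ 9 (mod 1501)
9^2 ≡ 9^2 = 81 ≡ 81 (mod 1501)
9^4 ≡ 81^2 = 6561 ≡ 557 (mod 1501)
9^8 ≡ 557^2 = 310249 ≡ 1043 (mod 1501)
9^16 ≡ 1043^2 = 1087849 ≡ 1125 (mod 1501)
9^32 ≡ 1125^2 = 1265625 ≡ 282 (mod 1501)
9^64 ≡ 282^2 = 79524 ≡ 1472 (mod 1501)
9^128 ≡ 1472^2 = 2166784 ≡ 841 (mod 1501)
9^256 ≡ 841^2 = 707281 ≡ 310 (mod 1501)
9^512 ≡ 310^2 = 96100 ≡ 36 (mod 1501)
9^1024 ≡ 36^2 = 1296 ≡ 1296 (mod 1501)
1500 = 1024 + 256 + 128 + 64 + 16 + 8 + 4 in binary powers of 2.
So 9^1500 ≡ 1296 · 310 · 841 · 1472 · 1125 · 1043 · 557 ≡ 828 (mod 1501).
Since 828 ≠ 1, base 9 is a Fermat witness: 1501 is composite.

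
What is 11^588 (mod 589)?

11^1 ≡ 11 (mod 589)
11^2 ≡ 11^2 = 121 ≡ 121 (mod 589)
11^4 ≡ 121^2 = 14641 ≡ 505 (mod 589)
11^8 ≡ 505^2 = 255025 ≡ 577 (mod 589)
11^16 ≡ 577^2 = 332929 ≡ 144 (mod 589)
11^32 ≡ 144^2 = 20736 ≡ 121 (mod 589)
11^64 ≡ 121^2 = 14641 ≡ 505 (mod 589)
11^128 ≡ 505^2 = 255025 ≡ 577 (mod 589)
11^256 ≡ 577^2 = 332929 ≡ 144 (mod 589)
11^512 ≡ 144^2 = 20736 ≡ 121 (mod 589)
588 = 512 + 64 + 8 + 4 in binary powers of 2.
So 11^588 ≡ 121 · 505 · 577 · 505 ≡ 343 (mod 589).
Since 343 ≠ 1, base 11 is a Fermat witness: 589 is composite.

343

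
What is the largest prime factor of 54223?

54223 = 13 · 4171
4171 = 43 · 97
97 is prime.
So 54223 = 13 · 43 · 97; the largest prime factor is 97.

97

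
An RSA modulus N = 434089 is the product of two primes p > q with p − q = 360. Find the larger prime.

863

Since p = q + 360, we have 434089 = q(q + 360), so q² + 360q − 434089 = 0.
Discriminant: 360² + 4·434089 = 129600 + 1736356 = 1865956; √1865956 = 1366.
q = (−360 + 1366)/2 = 503, and p = q + 360 = 863.
Check: 503 · 863 = 434089.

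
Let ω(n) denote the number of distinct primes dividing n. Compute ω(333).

333 = 3^2 · 37
333 = 3^2 · 37, which has 2 distinct prime factors.

2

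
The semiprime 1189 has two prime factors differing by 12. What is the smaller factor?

Since p = q + 12, we have 1189 = q(q + 12), so q² + 12q − 1189 = 0.
Discriminant: 12² + 4·1189 = 144 + 4756 = 4900; √4900 = 70.
q = (−12 + 70)/2 = 29, and p = q + 12 = 41.
Check: 29 · 41 = 1189.

29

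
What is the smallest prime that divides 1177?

11

1177 is odd.
Digit sum 16, not divisible by 3.
Ends in 7: not divisible by 5.
7: 1177 = 7·168 + 1
11: 1177 = 11·107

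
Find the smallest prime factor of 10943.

10943 is odd.
Digit sum 17, not divisible by 3.
Ends in 3: not divisible by 5.
7: 10943 = 7·1563 + 2
11: 10943 = 11·994 + 9
13: 10943 = 13·841 + 10
17: 10943 = 17·643 + 12
19: 10943 = 19·575 + 18
23: 10943 = 23·475 + 18
29: 10943 = 29·377 + 10
31: 10943 = 31·353

31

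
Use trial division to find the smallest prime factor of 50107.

89

50107 is odd.
Digit sum 13, not divisible by 3.
Ends in 7: not divisible by 5.
7: 50107 = 7·7158 + 1
11: 50107 = 11·4555 + 2
13: 50107 = 13·3854 + 5
17: 50107 = 17·2947 + 8
19: 50107 = 19·2637 + 4
23: 50107 = 23·2178 + 13
29: 50107 = 29·1727 + 24
31: 50107 = 31·1616 + 11
37: 50107 = 37·1354 + 9
41: 50107 = 41·1222 + 5
43: 50107 = 43·1165 + 12
47: 50107 = 47·1066 + 5
53: 50107 = 53·945 + 22
59: 50107 = 59·849 + 16
61: 50107 = 61·821 + 26
67: 50107 = 67·747 + 58
71: 50107 = 71·705 + 52
73: 50107 = 73·686 + 29
79: 50107 = 79·634 + 21
83: 50107 = 83·603 + 58
89: 50107 = 89·563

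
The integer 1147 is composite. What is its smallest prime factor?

1147 is odd.
Digit sum 13, not divisible by 3.
Ends in 7: not divisible by 5.
7: 1147 = 7·163 + 6
11: 1147 = 11·104 + 3
13: 1147 = 13·88 + 3
17: 1147 = 17·67 + 8
19: 1147 = 19·60 + 7
23: 1147 = 23·49 + 20
29: 1147 = 29·39 + 16
31: 1147 = 31·37

31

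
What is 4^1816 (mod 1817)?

901

4^1 ≡ 4 (mod 1817)
4^2 ≡ 4^2 = 16 ≡ 16 (mod 1817)
4^4 ≡ 16^2 = 256 ≡ 256 (mod 1817)
4^8 ≡ 256^2 = 65536 ≡ 124 (mod 1817)
4^16 ≡ 124^2 = 15376 ≡ 840 (mod 1817)
4^32 ≡ 840^2 = 705600 ≡ 604 (mod 1817)
4^64 ≡ 604^2 = 364816 ≡ 1416 (mod 1817)
4^128 ≡ 1416^2 = 2005056 ≡ 905 (mod 1817)
4^256 ≡ 905^2 = 819025 ≡ 1375 (mod 1817)
4^512 ≡ 1375^2 = 1890625 ≡ 945 (mod 1817)
4^1024 ≡ 945^2 = 893025 ≡ 878 (mod 1817)
1816 = 1024 + 512 + 256 + 16 + 8 in binary powers of 2.
So 4^1816 ≡ 878 · 945 · 1375 · 840 · 124 ≡ 901 (mod 1817).
Since 901 ≠ 1, base 4 is a Fermat witness: 1817 is composite.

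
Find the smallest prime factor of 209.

209 is odd.
Digit sum 11, not divisible by 3.
Ends in 9: not divisible by 5.
7: 209 = 7·29 + 6
11: 209 = 11·19

11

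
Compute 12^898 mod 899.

12^1 ≡ 12 (mod 899)
12^2 ≡ 12^2 = 144 ≡ 144 (mod 899)
12^4 ≡ 144^2 = 20736 ≡ 59 (mod 899)
12^8 ≡ 59^2 = 3481 ≡ 784 (mod 899)
12^16 ≡ 784^2 = 614656 ≡ 639 (mod 899)
12^32 ≡ 639^2 = 408321 ≡ 175 (mod 899)
12^64 ≡ 175^2 = 30625 ≡ 59 (mod 899)
12^128 ≡ 59^2 = 3481 ≡ 784 (mod 899)
12^256 ≡ 784^2 = 614656 ≡ 639 (mod 899)
12^512 ≡ 639^2 = 408321 ≡ 175 (mod 899)
898 = 512 + 256 + 128 + 2 in binary powers of 2.
So 12^898 ≡ 175 · 639 · 784 · 144 ≡ 231 (mod 899).
Since 231 ≠ 1, base 12 is a Fermat witness: 899 is composite.

231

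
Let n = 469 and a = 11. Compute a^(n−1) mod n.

148

11^1 ≡ 11 (mod 469)
11^2 ≡ 11^2 = 121 ≡ 121 (mod 469)
11^4 ≡ 121^2 = 14641 ≡ 102 (mod 469)
11^8 ≡ 102^2 = 10404 ≡ 86 (mod 469)
11^16 ≡ 86^2 = 7396 ≡ 361 (mod 469)
11^32 ≡ 361^2 = 130321 ≡ 408 (mod 469)
11^64 ≡ 408^2 = 166464 ≡ 438 (mod 469)
11^128 ≡ 438^2 = 191844 ≡ 23 (mod 469)
11^256 ≡ 23^2 = 529 ≡ 60 (mod 469)
468 = 256 + 128 + 64 + 16 + 4 in binary powers of 2.
So 11^468 ≡ 60 · 23 · 438 · 361 · 102 ≡ 148 (mod 469).
Since 148 ≠ 1, base 11 is a Fermat witness: 469 is composite.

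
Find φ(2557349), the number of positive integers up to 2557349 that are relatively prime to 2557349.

Factor: 2557349 = 71 · 181 · 199.
φ(2557349) = (71−1) · (181−1) · (199−1) = 70 · 180 · 198 = 2494800.

2494800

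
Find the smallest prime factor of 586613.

31

586613 is odd.
Digit sum 29, not divisible by 3.
Ends in 3: not divisible by 5.
7: 586613 = 7·83801 + 6
11: 586613 = 11·53328 + 5
13: 586613 = 13·45124 + 1
17: 586613 = 17·34506 + 11
19: 586613 = 19·30874 + 7
23: 586613 = 23·25504 + 21
29: 586613 = 29·20228 + 1
31: 586613 = 31·18923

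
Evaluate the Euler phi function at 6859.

Factor: 6859 = 19^3.
φ(6859) = 19^2·(19−1) = 6498.

6498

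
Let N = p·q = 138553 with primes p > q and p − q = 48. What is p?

397

Since p = q + 48, we have 138553 = q(q + 48), so q² + 48q − 138553 = 0.
Discriminant: 48² + 4·138553 = 2304 + 554212 = 556516; √556516 = 746.
q = (−48 + 746)/2 = 349, and p = q + 48 = 397.
Check: 349 · 397 = 138553.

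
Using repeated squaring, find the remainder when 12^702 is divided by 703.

12^1 ≡ 12 (mod 703)
12^2 ≡ 12^2 = 144 ≡ 144 (mod 703)
12^4 ≡ 144^2 = 20736 ≡ 349 (mod 703)
12^8 ≡ 349^2 = 121801 ≡ 182 (mod 703)
12^16 ≡ 182^2 = 33124 ≡ 83 (mod 703)
12^32 ≡ 83^2 = 6889 ≡ 562 (mod 703)
12^64 ≡ 562^2 = 315844 ≡ 197 (mod 703)
12^128 ≡ 197^2 = 38809 ≡ 144 (mod 703)
12^256 ≡ 144^2 = 20736 ≡ 349 (mod 703)
12^512 ≡ 349^2 = 121801 ≡ 182 (mod 703)
702 = 512 + 128 + 32 + 16 + 8 + 4 + 2 in binary powers of 2.
So 12^702 ≡ 182 · 144 · 562 · 83 · 182 · 349 · 144 ≡ 1 (mod 703).
Since the result is 1, base 12 gives no evidence that 703 is composite.

1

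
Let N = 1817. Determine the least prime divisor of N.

23

1817 is odd.
Digit sum 17, not divisible by 3.
Ends in 7: not divisible by 5.
7: 1817 = 7·259 + 4
11: 1817 = 11·165 + 2
13: 1817 = 13·139 + 10
17: 1817 = 17·106 + 15
19: 1817 = 19·95 + 12
23: 1817 = 23·79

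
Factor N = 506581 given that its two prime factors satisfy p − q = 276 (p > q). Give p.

Since p = q + 276, we have 506581 = q(q + 276), so q² + 276q − 506581 = 0.
Discriminant: 276² + 4·506581 = 76176 + 2026324 = 2102500; √2102500 = 1450.
q = (−276 + 1450)/2 = 587, and p = q + 276 = 863.
Check: 587 · 863 = 506581.

863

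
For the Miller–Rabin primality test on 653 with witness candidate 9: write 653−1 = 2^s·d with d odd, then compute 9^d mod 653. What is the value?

652

653 − 1 = 652 = 2^2 · 163, so d = 163.
9^1 ≡ 9 (mod 653)
9^2 ≡ 9^2 = 81 ≡ 81 (mod 653)
9^4 ≡ 81^2 = 6561 ≡ 31 (mod 653)
9^8 ≡ 31^2 = 961 ≡ 308 (mod 653)
9^16 ≡ 308^2 = 94864 ≡ 179 (mod 653)
9^32 ≡ 179^2 = 32041 ≡ 44 (mod 653)
9^64 ≡ 44^2 = 1936 ≡ 630 (mod 653)
9^128 ≡ 630^2 = 396900 ≡ 529 (mod 653)
163 = 128 + 32 + 2 + 1 in binary powers of 2.
So 9^163 ≡ 529 · 44 · 81 · 9 ≡ 652 (mod 653).
Since 9^d ≡ 652 (mod 653), base 9 does not prove 653 composite.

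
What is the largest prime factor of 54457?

54457 = 13 · 4189
4189 = 59 · 71
71 is prime.
So 54457 = 13 · 59 · 71; the largest prime factor is 71.

71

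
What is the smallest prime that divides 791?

791 is odd.
Digit sum 17, not divisible by 3.
Ends in 1: not divisible by 5.
7: 791 = 7·113

7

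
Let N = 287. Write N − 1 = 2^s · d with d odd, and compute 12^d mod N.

199

287 − 1 = 286 = 2^1 · 143, so d = 143.
12^1 ≡ 12 (mod 287)
12^2 ≡ 12^2 = 144 ≡ 144 (mod 287)
12^4 ≡ 144^2 = 20736 ≡ 72 (mod 287)
12^8 ≡ 72^2 = 5184 ≡ 18 (mod 287)
12^16 ≡ 18^2 = 324 ≡ 37 (mod 287)
12^32 ≡ 37^2 = 1369 ≡ 221 (mod 287)
12^64 ≡ 221^2 = 48841 ≡ 51 (mod 287)
12^128 ≡ 51^2 = 2601 ≡ 18 (mod 287)
143 = 128 + 8 + 4 + 2 + 1 in binary powers of 2.
So 12^143 ≡ 18 · 18 · 72 · 144 · 12 ≡ 199 (mod 287).
Squaring chain: 199; never reaches −1, so base 12 is a Miller–Rabin witness that 287 is composite.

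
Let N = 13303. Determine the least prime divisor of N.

53

13303 is odd.
Digit sum 10, not divisible by 3.
Ends in 3: not divisible by 5.
7: 13303 = 7·1900 + 3
11: 13303 = 11·1209 + 4
13: 13303 = 13·1023 + 4
17: 13303 = 17·782 + 9
19: 13303 = 19·700 + 3
23: 13303 = 23·578 + 9
29: 13303 = 29·458 + 21
31: 13303 = 31·429 + 4
37: 13303 = 37·359 + 20
41: 13303 = 41·324 + 19
43: 13303 = 43·309 + 16
47: 13303 = 47·283 + 2
53: 13303 = 53·251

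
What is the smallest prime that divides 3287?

19

3287 is odd.
Digit sum 20, not divisible by 3.
Ends in 7: not divisible by 5.
7: 3287 = 7·469 + 4
11: 3287 = 11·298 + 9
13: 3287 = 13·252 + 11
17: 3287 = 17·193 + 6
19: 3287 = 19·173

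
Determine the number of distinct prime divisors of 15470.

5

15470 = 2 · 7735
7735 = 5 · 1547
1547 = 7 · 221
221 = 13 · 17
15470 = 2 · 5 · 7 · 13 · 17, which has 5 distinct prime factors.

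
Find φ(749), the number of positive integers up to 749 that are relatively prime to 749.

636

Factor: 749 = 7 · 107.
φ(749) = (7−1) · (107−1) = 6 · 106 = 636.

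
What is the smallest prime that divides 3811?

3811 is odd.
Digit sum 13, not divisible by 3.
Ends in 1: not divisible by 5.
7: 3811 = 7·544 + 3
11: 3811 = 11·346 + 5
13: 3811 = 13·293 + 2
17: 3811 = 17·224 + 3
19: 3811 = 19·200 + 11
23: 3811 = 23·165 + 16
29: 3811 = 29·131 + 12
31: 3811 = 31·122 + 29
37: 3811 = 37·103

37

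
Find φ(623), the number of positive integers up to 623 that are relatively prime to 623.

Factor: 623 = 7 · 89.
φ(623) = (7−1) · (89−1) = 6 · 88 = 528.

528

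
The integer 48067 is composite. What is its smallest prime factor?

48067 is odd.
Digit sum 25, not divisible by 3.
Ends in 7: not divisible by 5.
7: 48067 = 7·6866 + 5
11: 48067 = 11·4369 + 8
13: 48067 = 13·3697 + 6
17: 48067 = 17·2827 + 8
19: 48067 = 19·2529 + 16
23: 48067 = 23·2089 + 20
29: 48067 = 29·1657 + 14
31: 48067 = 31·1550 + 17
37: 48067 = 37·1299 + 4
41: 48067 = 41·1172 + 15
43: 48067 = 43·1117 + 36
47: 48067 = 47·1022 + 33
53: 48067 = 53·906 + 49
59: 48067 = 59·814 + 41
61: 48067 = 61·787 + 60
67: 48067 = 67·717 + 28
71: 48067 = 71·677

71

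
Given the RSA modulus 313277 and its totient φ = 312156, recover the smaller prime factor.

523

φ(n) = (p−1)(q−1) = n − (p+q) + 1, so p + q = 313277 − 312156 + 1 = 1122.
p and q are the roots of t² − 1122t + 313277 = 0.
Discriminant: 1122² − 4·313277 = 1258884 − 1253108 = 5776; √5776 = 76.
q = (1122 − 76)/2 = 523, p = (1122 + 76)/2 = 599.
Check: 523 · 599 = 313277.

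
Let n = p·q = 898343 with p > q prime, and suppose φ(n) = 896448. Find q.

929

φ(n) = (p−1)(q−1) = n − (p+q) + 1, so p + q = 898343 − 896448 + 1 = 1896.
p and q are the roots of t² − 1896t + 898343 = 0.
Discriminant: 1896² − 4·898343 = 3594816 − 3593372 = 1444; √1444 = 38.
q = (1896 − 38)/2 = 929, p = (1896 + 38)/2 = 967.
Check: 929 · 967 = 898343.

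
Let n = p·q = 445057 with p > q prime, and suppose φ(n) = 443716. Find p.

φ(n) = (p−1)(q−1) = n − (p+q) + 1, so p + q = 445057 − 443716 + 1 = 1342.
p and q are the roots of t² − 1342t + 445057 = 0.
Discriminant: 1342² − 4·445057 = 1800964 − 1780228 = 20736; √20736 = 144.
q = (1342 − 144)/2 = 599, p = (1342 + 144)/2 = 743.
Check: 599 · 743 = 445057.

743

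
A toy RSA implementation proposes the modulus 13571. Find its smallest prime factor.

13571 is odd.
Digit sum 17, not divisible by 3.
Ends in 1: not divisible by 5.
7: 13571 = 7·1938 + 5
11: 13571 = 11·1233 + 8
13: 13571 = 13·1043 + 12
17: 13571 = 17·798 + 5
19: 13571 = 19·714 + 5
23: 13571 = 23·590 + 1
29: 13571 = 29·467 + 28
31: 13571 = 31·437 + 24
37: 13571 = 37·366 + 29
41: 13571 = 41·331

41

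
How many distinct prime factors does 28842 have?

5

28842 = 2 · 14421
14421 = 3 · 4807
4807 = 11 · 437
437 = 19 · 23
28842 = 2 · 3 · 11 · 19 · 23, which has 5 distinct prime factors.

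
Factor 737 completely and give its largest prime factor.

67

737 = 11 · 67
67 is prime.
So 737 = 11 · 67; the largest prime factor is 67.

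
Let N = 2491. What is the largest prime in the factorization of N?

2491 = 47 · 53
53 is prime.
So 2491 = 47 · 53; the largest prime factor is 53.

53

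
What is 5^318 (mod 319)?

136

5^1 ≡ 5 (mod 319)
5^2 ≡ 5^2 = 25 ≡ 25 (mod 319)
5^4 ≡ 25^2 = 625 ≡ 306 (mod 319)
5^8 ≡ 306^2 = 93636 ≡ 169 (mod 319)
5^16 ≡ 169^2 = 28561 ≡ 170 (mod 319)
5^32 ≡ 170^2 = 28900 ≡ 190 (mod 319)
5^64 ≡ 190^2 = 36100 ≡ 53 (mod 319)
5^128 ≡ 53^2 = 2809 ≡ 257 (mod 319)
5^256 ≡ 257^2 = 66049 ≡ 16 (mod 319)
318 = 256 + 32 + 16 + 8 + 4 + 2 in binary powers of 2.
So 5^318 ≡ 16 · 190 · 170 · 169 · 306 · 25 ≡ 136 (mod 319).
Since 136 ≠ 1, base 5 is a Fermat witness: 319 is composite.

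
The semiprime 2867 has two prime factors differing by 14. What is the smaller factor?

47

Since p = q + 14, we have 2867 = q(q + 14), so q² + 14q − 2867 = 0.
Discriminant: 14² + 4·2867 = 196 + 11468 = 11664; √11664 = 108.
q = (−14 + 108)/2 = 47, and p = q + 14 = 61.
Check: 47 · 61 = 2867.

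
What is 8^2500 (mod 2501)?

1

8^1 ≡ 8 (mod 2501)
8^2 ≡ 8^2 = 64 ≡ 64 (mod 2501)
8^4 ≡ 64^2 = 4096 ≡ 1595 (mod 2501)
8^8 ≡ 1595^2 = 2544025 ≡ 508 (mod 2501)
8^16 ≡ 508^2 = 258064 ≡ 461 (mod 2501)
8^32 ≡ 461^2 = 212521 ≡ 2437 (mod 2501)
8^64 ≡ 2437^2 = 5938969 ≡ 1595 (mod 2501)
8^128 ≡ 1595^2 = 2544025 ≡ 508 (mod 2501)
8^256 ≡ 508^2 = 258064 ≡ 461 (mod 2501)
8^512 ≡ 461^2 = 212521 ≡ 2437 (mod 2501)
8^1024 ≡ 2437^2 = 5938969 ≡ 1595 (mod 2501)
8^2048 ≡ 1595^2 = 2544025 ≡ 508 (mod 2501)
2500 = 2048 + 256 + 128 + 64 + 4 in binary powers of 2.
So 8^2500 ≡ 508 · 461 · 508 · 1595 · 1595 ≡ 1 (mod 2501).
Since the result is 1, base 8 gives no evidence that 2501 is composite.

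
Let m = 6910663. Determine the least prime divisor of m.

83

6910663 is odd.
Digit sum 31, not divisible by 3.
Ends in 3: not divisible by 5.
7: 6910663 = 7·987237 + 4
11: 6910663 = 11·628242 + 1
13: 6910663 = 13·531589 + 6
17: 6910663 = 17·406509 + 10
19: 6910663 = 19·363719 + 2
23: 6910663 = 23·300463 + 14
29: 6910663 = 29·238298 + 21
31: 6910663 = 31·222924 + 19
37: 6910663 = 37·186774 + 25
41: 6910663 = 41·168552 + 31
43: 6910663 = 43·160713 + 4
47: 6910663 = 47·147035 + 18
53: 6910663 = 53·130389 + 46
59: 6910663 = 59·117129 + 52
61: 6910663 = 61·113289 + 34
67: 6910663 = 67·103144 + 15
71: 6910663 = 71·97333 + 20
73: 6910663 = 73·94666 + 45
79: 6910663 = 79·87476 + 59
83: 6910663 = 83·83261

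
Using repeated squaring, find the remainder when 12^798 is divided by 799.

780

12^1 ≡ 12 (mod 799)
12^2 ≡ 12^2 = 144 ≡ 144 (mod 799)
12^4 ≡ 144^2 = 20736 ≡ 761 (mod 799)
12^8 ≡ 761^2 = 579121 ≡ 645 (mod 799)
12^16 ≡ 645^2 = 416025 ≡ 545 (mod 799)
12^32 ≡ 545^2 = 297025 ≡ 596 (mod 799)
12^64 ≡ 596^2 = 355216 ≡ 460 (mod 799)
12^128 ≡ 460^2 = 211600 ≡ 664 (mod 799)
12^256 ≡ 664^2 = 440896 ≡ 647 (mod 799)
12^512 ≡ 647^2 = 418609 ≡ 732 (mod 799)
798 = 512 + 256 + 16 + 8 + 4 + 2 in binary powers of 2.
So 12^798 ≡ 732 · 647 · 545 · 645 · 761 · 144 ≡ 780 (mod 799).
Since 780 ≠ 1, base 12 is a Fermat witness: 799 is composite.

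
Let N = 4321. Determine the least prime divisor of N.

29

4321 is odd.
Digit sum 10, not divisible by 3.
Ends in 1: not divisible by 5.
7: 4321 = 7·617 + 2
11: 4321 = 11·392 + 9
13: 4321 = 13·332 + 5
17: 4321 = 17·254 + 3
19: 4321 = 19·227 + 8
23: 4321 = 23·187 + 20
29: 4321 = 29·149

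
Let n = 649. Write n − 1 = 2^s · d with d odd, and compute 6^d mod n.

50

649 − 1 = 648 = 2^3 · 81, so d = 81.
6^1 ≡ 6 (mod 649)
6^2 ≡ 6^2 = 36 ≡ 36 (mod 649)
6^4 ≡ 36^2 = 1296 ≡ 647 (mod 649)
6^8 ≡ 647^2 = 418609 ≡ 4 (mod 649)
6^16 ≡ 4^2 = 16 ≡ 16 (mod 649)
6^32 ≡ 16^2 = 256 ≡ 256 (mod 649)
6^64 ≡ 256^2 = 65536 ≡ 636 (mod 649)
81 = 64 + 16 + 1 in binary powers of 2.
So 6^81 ≡ 636 · 16 · 6 ≡ 50 (mod 649).
Squaring chain: 50 → 553 → 130; never reaches −1, so base 6 is a Miller–Rabin witness that 649 is composite.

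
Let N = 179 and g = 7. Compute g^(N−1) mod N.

7^1 ≡ 7 (mod 179)
7^2 ≡ 7^2 = 49 ≡ 49 (mod 179)
7^4 ≡ 49^2 = 2401 ≡ 74 (mod 179)
7^8 ≡ 74^2 = 5476 ≡ 106 (mod 179)
7^16 ≡ 106^2 = 11236 ≡ 138 (mod 179)
7^32 ≡ 138^2 = 19044 ≡ 70 (mod 179)
7^64 ≡ 70^2 = 4900 ≡ 67 (mod 179)
7^128 ≡ 67^2 = 4489 ≡ 14 (mod 179)
178 = 128 + 32 + 16 + 2 in binary powers of 2.
So 7^178 ≡ 14 · 70 · 138 · 49 ≡ 1 (mod 179).
Since the result is 1, base 7 gives no evidence that 179 is composite.

1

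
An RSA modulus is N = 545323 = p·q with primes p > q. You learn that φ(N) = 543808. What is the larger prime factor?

φ(n) = (p−1)(q−1) = n − (p+q) + 1, so p + q = 545323 − 543808 + 1 = 1516.
p and q are the roots of t² − 1516t + 545323 = 0.
Discriminant: 1516² − 4·545323 = 2298256 − 2181292 = 116964; √116964 = 342.
q = (1516 − 342)/2 = 587, p = (1516 + 342)/2 = 929.
Check: 587 · 929 = 545323.

929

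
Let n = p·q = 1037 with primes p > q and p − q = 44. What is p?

Since p = q + 44, we have 1037 = q(q + 44), so q² + 44q − 1037 = 0.
Discriminant: 44² + 4·1037 = 1936 + 4148 = 6084; √6084 = 78.
q = (−44 + 78)/2 = 17, and p = q + 44 = 61.
Check: 17 · 61 = 1037.

61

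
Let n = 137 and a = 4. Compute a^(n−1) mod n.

1

4^1 ≡ 4 (mod 137)
4^2 ≡ 4^2 = 16 ≡ 16 (mod 137)
4^4 ≡ 16^2 = 256 ≡ 119 (mod 137)
4^8 ≡ 119^2 = 14161 ≡ 50 (mod 137)
4^16 ≡ 50^2 = 2500 ≡ 34 (mod 137)
4^32 ≡ 34^2 = 1156 ≡ 60 (mod 137)
4^64 ≡ 60^2 = 3600 ≡ 38 (mod 137)
4^128 ≡ 38^2 = 1444 ≡ 74 (mod 137)
136 = 128 + 8 in binary powers of 2.
So 4^136 ≡ 74 · 50 ≡ 1 (mod 137).
Since the result is 1, base 4 gives no evidence that 137 is composite.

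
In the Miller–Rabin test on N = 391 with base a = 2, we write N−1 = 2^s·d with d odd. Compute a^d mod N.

391 − 1 = 390 = 2^1 · 195, so d = 195.
2^1 ≡ 2 (mod 391)
2^2 ≡ 2^2 = 4 ≡ 4 (mod 391)
2^4 ≡ 4^2 = 16 ≡ 16 (mod 391)
2^8 ≡ 16^2 = 256 ≡ 256 (mod 391)
2^16 ≡ 256^2 = 65536 ≡ 239 (mod 391)
2^32 ≡ 239^2 = 57121 ≡ 35 (mod 391)
2^64 ≡ 35^2 = 1225 ≡ 52 (mod 391)
2^128 ≡ 52^2 = 2704 ≡ 358 (mod 391)
195 = 128 + 64 + 2 + 1 in binary powers of 2.
So 2^195 ≡ 358 · 52 · 4 · 2 ≡ 348 (mod 391).
Squaring chain: 348; never reaches −1, so base 2 is a Miller–Rabin witness that 391 is composite.

348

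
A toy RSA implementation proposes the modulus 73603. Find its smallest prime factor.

89

73603 is odd.
Digit sum 19, not divisible by 3.
Ends in 3: not divisible by 5.
7: 73603 = 7·10514 + 5
11: 73603 = 11·6691 + 2
13: 73603 = 13·5661 + 10
17: 73603 = 17·4329 + 10
19: 73603 = 19·3873 + 16
23: 73603 = 23·3200 + 3
29: 73603 = 29·2538 + 1
31: 73603 = 31·2374 + 9
37: 73603 = 37·1989 + 10
41: 73603 = 41·1795 + 8
43: 73603 = 43·1711 + 30
47: 73603 = 47·1566 + 1
53: 73603 = 53·1388 + 39
59: 73603 = 59·1247 + 30
61: 73603 = 61·1206 + 37
67: 73603 = 67·1098 + 37
71: 73603 = 71·1036 + 47
73: 73603 = 73·1008 + 19
79: 73603 = 79·931 + 54
83: 73603 = 83·886 + 65
89: 73603 = 89·827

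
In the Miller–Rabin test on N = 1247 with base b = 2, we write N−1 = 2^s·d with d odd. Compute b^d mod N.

128

1247 − 1 = 1246 = 2^1 · 623, so d = 623.
2^1 ≡ 2 (mod 1247)
2^2 ≡ 2^2 = 4 ≡ 4 (mod 1247)
2^4 ≡ 4^2 = 16 ≡ 16 (mod 1247)
2^8 ≡ 16^2 = 256 ≡ 256 (mod 1247)
2^16 ≡ 256^2 = 65536 ≡ 692 (mod 1247)
2^32 ≡ 692^2 = 478864 ≡ 16 (mod 1247)
2^64 ≡ 16^2 = 256 ≡ 256 (mod 1247)
2^128 ≡ 256^2 = 65536 ≡ 692 (mod 1247)
2^256 ≡ 692^2 = 478864 ≡ 16 (mod 1247)
2^512 ≡ 16^2 = 256 ≡ 256 (mod 1247)
623 = 512 + 64 + 32 + 8 + 4 + 2 + 1 in binary powers of 2.
So 2^623 ≡ 256 · 256 · 16 · 256 · 16 · 4 · 2 ≡ 128 (mod 1247).
Squaring chain: 128; never reaches −1, so base 2 is a Miller–Rabin witness that 1247 is composite.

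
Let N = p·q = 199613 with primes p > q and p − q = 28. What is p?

461

Since p = q + 28, we have 199613 = q(q + 28), so q² + 28q − 199613 = 0.
Discriminant: 28² + 4·199613 = 784 + 798452 = 799236; √799236 = 894.
q = (−28 + 894)/2 = 433, and p = q + 28 = 461.
Check: 433 · 461 = 199613.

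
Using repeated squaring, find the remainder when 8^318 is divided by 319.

236

8^1 ≡ 8 (mod 319)
8^2 ≡ 8^2 = 64 ≡ 64 (mod 319)
8^4 ≡ 64^2 = 4096 ≡ 268 (mod 319)
8^8 ≡ 268^2 = 71824 ≡ 49 (mod 319)
8^16 ≡ 49^2 = 2401 ≡ 168 (mod 319)
8^32 ≡ 168^2 = 28224 ≡ 152 (mod 319)
8^64 ≡ 152^2 = 23104 ≡ 136 (mod 319)
8^128 ≡ 136^2 = 18496 ≡ 313 (mod 319)
8^256 ≡ 313^2 = 97969 ≡ 36 (mod 319)
318 = 256 + 32 + 16 + 8 + 4 + 2 in binary powers of 2.
So 8^318 ≡ 36 · 152 · 168 · 49 · 268 · 64 ≡ 236 (mod 319).
Since 236 ≠ 1, base 8 is a Fermat witness: 319 is composite.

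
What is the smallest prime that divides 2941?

2941 is odd.
Digit sum 16, not divisible by 3.
Ends in 1: not divisible by 5.
7: 2941 = 7·420 + 1
11: 2941 = 11·267 + 4
13: 2941 = 13·226 + 3
17: 2941 = 17·173

17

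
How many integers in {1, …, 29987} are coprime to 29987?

Factor: 29987 = 157 · 191.
φ(29987) = (157−1) · (191−1) = 156 · 190 = 29640.

29640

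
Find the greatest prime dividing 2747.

2747 = 41 · 67
67 is prime.
So 2747 = 41 · 67; the largest prime factor is 67.

67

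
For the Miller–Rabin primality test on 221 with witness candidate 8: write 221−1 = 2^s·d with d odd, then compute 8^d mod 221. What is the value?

83

221 − 1 = 220 = 2^2 · 55, so d = 55.
8^1 ≡ 8 (mod 221)
8^2 ≡ 8^2 = 64 ≡ 64 (mod 221)
8^4 ≡ 64^2 = 4096 ≡ 118 (mod 221)
8^8 ≡ 118^2 = 13924 ≡ 1 (mod 221)
8^16 ≡ 1^2 = 1 ≡ 1 (mod 221)
8^32 ≡ 1^2 = 1 ≡ 1 (mod 221)
55 = 32 + 16 + 4 + 2 + 1 in binary powers of 2.
So 8^55 ≡ 1 · 1 · 118 · 64 · 8 ≡ 83 (mod 221).
Squaring chain: 83 → 38; never reaches −1, so base 8 is a Miller–Rabin witness that 221 is composite.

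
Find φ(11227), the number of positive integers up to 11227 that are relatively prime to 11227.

Factor: 11227 = 103 · 109.
φ(11227) = (103−1) · (109−1) = 102 · 108 = 11016.

11016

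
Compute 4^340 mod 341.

1

4^1 ≡ 4 (mod 341)
4^2 ≡ 4^2 = 16 ≡ 16 (mod 341)
4^4 ≡ 16^2 = 256 ≡ 256 (mod 341)
4^8 ≡ 256^2 = 65536 ≡ 64 (mod 341)
4^16 ≡ 64^2 = 4096 ≡ 4 (mod 341)
4^32 ≡ 4^2 = 16 ≡ 16 (mod 341)
4^64 ≡ 16^2 = 256 ≡ 256 (mod 341)
4^128 ≡ 256^2 = 65536 ≡ 64 (mod 341)
4^256 ≡ 64^2 = 4096 ≡ 4 (mod 341)
340 = 256 + 64 + 16 + 4 in binary powers of 2.
So 4^340 ≡ 4 · 256 · 4 · 256 ≡ 1 (mod 341).
Since the result is 1, base 4 gives no evidence that 341 is composite.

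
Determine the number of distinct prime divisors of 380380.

380380 = 2^2 · 95095
95095 = 5 · 19019
19019 = 7 · 2717
2717 = 11 · 247
247 = 13 · 19
380380 = 2^2 · 5 · 7 · 11 · 13 · 19, which has 6 distinct prime factors.

6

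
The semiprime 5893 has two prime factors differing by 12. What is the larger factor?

Since p = q + 12, we have 5893 = q(q + 12), so q² + 12q − 5893 = 0.
Discriminant: 12² + 4·5893 = 144 + 23572 = 23716; √23716 = 154.
q = (−12 + 154)/2 = 71, and p = q + 12 = 83.
Check: 71 · 83 = 5893.

83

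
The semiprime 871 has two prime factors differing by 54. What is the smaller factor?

13

Since p = q + 54, we have 871 = q(q + 54), so q² + 54q − 871 = 0.
Discriminant: 54² + 4·871 = 2916 + 3484 = 6400; √6400 = 80.
q = (−54 + 80)/2 = 13, and p = q + 54 = 67.
Check: 13 · 67 = 871.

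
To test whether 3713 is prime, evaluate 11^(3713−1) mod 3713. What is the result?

2453

11^1 ≡ 11 (mod 3713)
11^2 ≡ 11^2 = 121 ≡ 121 (mod 3713)
11^4 ≡ 121^2 = 14641 ≡ 3502 (mod 3713)
11^8 ≡ 3502^2 = 12264004 ≡ 3678 (mod 3713)
11^16 ≡ 3678^2 = 13527684 ≡ 1225 (mod 3713)
11^32 ≡ 1225^2 = 1500625 ≡ 573 (mod 3713)
11^64 ≡ 573^2 = 328329 ≡ 1585 (mod 3713)
11^128 ≡ 1585^2 = 2512225 ≡ 2237 (mod 3713)
11^256 ≡ 2237^2 = 5004169 ≡ 2758 (mod 3713)
11^512 ≡ 2758^2 = 7606564 ≡ 2340 (mod 3713)
11^1024 ≡ 2340^2 = 5475600 ≡ 2638 (mod 3713)
11^2048 ≡ 2638^2 = 6959044 ≡ 882 (mod 3713)
3712 = 2048 + 1024 + 512 + 128 in binary powers of 2.
So 11^3712 ≡ 882 · 2638 · 2340 · 2237 ≡ 2453 (mod 3713).
Since 2453 ≠ 1, base 11 is a Fermat witness: 3713 is composite.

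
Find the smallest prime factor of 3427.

3427 is odd.
Digit sum 16, not divisible by 3.
Ends in 7: not divisible by 5.
7: 3427 = 7·489 + 4
11: 3427 = 11·311 + 6
13: 3427 = 13·263 + 8
17: 3427 = 17·201 + 10
19: 3427 = 19·180 + 7
23: 3427 = 23·149

23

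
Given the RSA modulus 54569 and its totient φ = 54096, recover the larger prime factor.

φ(n) = (p−1)(q−1) = n − (p+q) + 1, so p + q = 54569 − 54096 + 1 = 474.
p and q are the roots of t² − 474t + 54569 = 0.
Discriminant: 474² − 4·54569 = 224676 − 218276 = 6400; √6400 = 80.
q = (474 − 80)/2 = 197, p = (474 + 80)/2 = 277.
Check: 197 · 277 = 54569.

277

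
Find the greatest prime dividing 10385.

67

10385 = 5 · 2077
2077 = 31 · 67
67 is prime.
So 10385 = 5 · 31 · 67; the largest prime factor is 67.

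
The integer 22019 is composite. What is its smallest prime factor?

22019 is odd.
Digit sum 14, not divisible by 3.
Ends in 9: not divisible by 5.
7: 22019 = 7·3145 + 4
11: 22019 = 11·2001 + 8
13: 22019 = 13·1693 + 10
17: 22019 = 17·1295 + 4
19: 22019 = 19·1158 + 17
23: 22019 = 23·957 + 8
29: 22019 = 29·759 + 8
31: 22019 = 31·710 + 9
37: 22019 = 37·595 + 4
41: 22019 = 41·537 + 2
43: 22019 = 43·512 + 3
47: 22019 = 47·468 + 23
53: 22019 = 53·415 + 24
59: 22019 = 59·373 + 12
61: 22019 = 61·360 + 59
67: 22019 = 67·328 + 43
71: 22019 = 71·310 + 9
73: 22019 = 73·301 + 46
79: 22019 = 79·278 + 57
83: 22019 = 83·265 + 24
89: 22019 = 89·247 + 36
97: 22019 = 97·227

97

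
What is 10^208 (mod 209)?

10^1 ≡ 10 (mod 209)
10^2 ≡ 10^2 = 100 ≡ 100 (mod 209)
10^4 ≡ 100^2 = 10000 ≡ 177 (mod 209)
10^8 ≡ 177^2 = 31329 ≡ 188 (mod 209)
10^16 ≡ 188^2 = 35344 ≡ 23 (mod 209)
10^32 ≡ 23^2 = 529 ≡ 111 (mod 209)
10^64 ≡ 111^2 = 12321 ≡ 199 (mod 209)
10^128 ≡ 199^2 = 39601 ≡ 100 (mod 209)
208 = 128 + 64 + 16 in binary powers of 2.
So 10^208 ≡ 100 · 199 · 23 ≡ 199 (mod 209).
Since 199 ≠ 1, base 10 is a Fermat witness: 209 is composite.

199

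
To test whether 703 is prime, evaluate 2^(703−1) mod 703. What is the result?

628

2^1 ≡ 2 (mod 703)
2^2 ≡ 2^2 = 4 ≡ 4 (mod 703)
2^4 ≡ 4^2 = 16 ≡ 16 (mod 703)
2^8 ≡ 16^2 = 256 ≡ 256 (mod 703)
2^16 ≡ 256^2 = 65536 ≡ 157 (mod 703)
2^32 ≡ 157^2 = 24649 ≡ 44 (mod 703)
2^64 ≡ 44^2 = 1936 ≡ 530 (mod 703)
2^128 ≡ 530^2 = 280900 ≡ 403 (mod 703)
2^256 ≡ 403^2 = 162409 ≡ 16 (mod 703)
2^512 ≡ 16^2 = 256 ≡ 256 (mod 703)
702 = 512 + 128 + 32 + 16 + 8 + 4 + 2 in binary powers of 2.
So 2^702 ≡ 256 · 403 · 44 · 157 · 256 · 16 · 4 ≡ 628 (mod 703).
Since 628 ≠ 1, base 2 is a Fermat witness: 703 is composite.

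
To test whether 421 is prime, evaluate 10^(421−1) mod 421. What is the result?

10^1 ≡ 10 (mod 421)
10^2 ≡ 10^2 = 100 ≡ 100 (mod 421)
10^4 ≡ 100^2 = 10000 ≡ 317 (mod 421)
10^8 ≡ 317^2 = 100489 ≡ 291 (mod 421)
10^16 ≡ 291^2 = 84681 ≡ 60 (mod 421)
10^32 ≡ 60^2 = 3600 ≡ 232 (mod 421)
10^64 ≡ 232^2 = 53824 ≡ 357 (mod 421)
10^128 ≡ 357^2 = 127449 ≡ 307 (mod 421)
10^256 ≡ 307^2 = 94249 ≡ 366 (mod 421)
420 = 256 + 128 + 32 + 4 in binary powers of 2.
So 10^420 ≡ 366 · 307 · 232 · 317 ≡ 1 (mod 421).
Since the result is 1, base 10 gives no evidence that 421 is composite.

1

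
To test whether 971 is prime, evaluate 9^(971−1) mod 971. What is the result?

9^1 ≡ 9 (mod 971)
9^2 ≡ 9^2 = 81 ≡ 81 (mod 971)
9^4 ≡ 81^2 = 6561 ≡ 735 (mod 971)
9^8 ≡ 735^2 = 540225 ≡ 349 (mod 971)
9^16 ≡ 349^2 = 121801 ≡ 426 (mod 971)
9^32 ≡ 426^2 = 181476 ≡ 870 (mod 971)
9^64 ≡ 870^2 = 756900 ≡ 491 (mod 971)
9^128 ≡ 491^2 = 241081 ≡ 273 (mod 971)
9^256 ≡ 273^2 = 74529 ≡ 733 (mod 971)
9^512 ≡ 733^2 = 537289 ≡ 326 (mod 971)
970 = 512 + 256 + 128 + 64 + 8 + 2 in binary powers of 2.
So 9^970 ≡ 326 · 733 · 273 · 491 · 349 · 81 ≡ 1 (mod 971).
Since the result is 1, base 9 gives no evidence that 971 is composite.

1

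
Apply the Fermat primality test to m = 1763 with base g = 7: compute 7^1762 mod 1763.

1197

7^1 ≡ 7 (mod 1763)
7^2 ≡ 7^2 = 49 ≡ 49 (mod 1763)
7^4 ≡ 49^2 = 2401 ≡ 638 (mod 1763)
7^8 ≡ 638^2 = 407044 ≡ 1554 (mod 1763)
7^16 ≡ 1554^2 = 2414916 ≡ 1369 (mod 1763)
7^32 ≡ 1369^2 = 1874161 ≡ 92 (mod 1763)
7^64 ≡ 92^2 = 8464 ≡ 1412 (mod 1763)
7^128 ≡ 1412^2 = 1993744 ≡ 1554 (mod 1763)
7^256 ≡ 1554^2 = 2414916 ≡ 1369 (mod 1763)
7^512 ≡ 1369^2 = 1874161 ≡ 92 (mod 1763)
7^1024 ≡ 92^2 = 8464 ≡ 1412 (mod 1763)
1762 = 1024 + 512 + 128 + 64 + 32 + 2 in binary powers of 2.
So 7^1762 ≡ 1412 · 92 · 1554 · 1412 · 92 · 49 ≡ 1197 (mod 1763).
Since 1197 ≠ 1, base 7 is a Fermat witness: 1763 is composite.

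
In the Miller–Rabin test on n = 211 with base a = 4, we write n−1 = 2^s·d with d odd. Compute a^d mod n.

211 − 1 = 210 = 2^1 · 105, so d = 105.
4^1 ≡ 4 (mod 211)
4^2 ≡ 4^2 = 16 ≡ 16 (mod 211)
4^4 ≡ 16^2 = 256 ≡ 45 (mod 211)
4^8 ≡ 45^2 = 2025 ≡ 126 (mod 211)
4^16 ≡ 126^2 = 15876 ≡ 51 (mod 211)
4^32 ≡ 51^2 = 2601 ≡ 69 (mod 211)
4^64 ≡ 69^2 = 4761 ≡ 119 (mod 211)
105 = 64 + 32 + 8 + 1 in binary powers of 2.
So 4^105 ≡ 119 · 69 · 126 · 4 ≡ 1 (mod 211).
Since 4^d ≡ 1 (mod 211), base 4 does not prove 211 composite.

1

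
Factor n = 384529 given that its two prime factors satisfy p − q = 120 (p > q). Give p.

683

Since p = q + 120, we have 384529 = q(q + 120), so q² + 120q − 384529 = 0.
Discriminant: 120² + 4·384529 = 14400 + 1538116 = 1552516; √1552516 = 1246.
q = (−120 + 1246)/2 = 563, and p = q + 120 = 683.
Check: 563 · 683 = 384529.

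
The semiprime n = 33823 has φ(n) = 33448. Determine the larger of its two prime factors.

227

φ(n) = (p−1)(q−1) = n − (p+q) + 1, so p + q = 33823 − 33448 + 1 = 376.
p and q are the roots of t² − 376t + 33823 = 0.
Discriminant: 376² − 4·33823 = 141376 − 135292 = 6084; √6084 = 78.
q = (376 − 78)/2 = 149, p = (376 + 78)/2 = 227.
Check: 149 · 227 = 33823.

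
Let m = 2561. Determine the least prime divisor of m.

13

2561 is odd.
Digit sum 14, not divisible by 3.
Ends in 1: not divisible by 5.
7: 2561 = 7·365 + 6
11: 2561 = 11·232 + 9
13: 2561 = 13·197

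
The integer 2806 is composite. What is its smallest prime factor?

2

2806 is even: 2 divides it.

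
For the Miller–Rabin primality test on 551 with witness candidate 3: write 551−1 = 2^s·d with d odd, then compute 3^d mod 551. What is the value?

414

551 − 1 = 550 = 2^1 · 275, so d = 275.
3^1 ≡ 3 (mod 551)
3^2 ≡ 3^2 = 9 ≡ 9 (mod 551)
3^4 ≡ 9^2 = 81 ≡ 81 (mod 551)
3^8 ≡ 81^2 = 6561 ≡ 500 (mod 551)
3^16 ≡ 500^2 = 250000 ≡ 397 (mod 551)
3^32 ≡ 397^2 = 157609 ≡ 23 (mod 551)
3^64 ≡ 23^2 = 529 ≡ 529 (mod 551)
3^128 ≡ 529^2 = 279841 ≡ 484 (mod 551)
3^256 ≡ 484^2 = 234256 ≡ 81 (mod 551)
275 = 256 + 16 + 2 + 1 in binary powers of 2.
So 3^275 ≡ 81 · 397 · 9 · 3 ≡ 414 (mod 551).
Squaring chain: 414; never reaches −1, so base 3 is a Miller–Rabin witness that 551 is composite.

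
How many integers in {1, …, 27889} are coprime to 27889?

27722

Factor: 27889 = 167^2.
φ(27889) = 167^1·(167−1) = 27722.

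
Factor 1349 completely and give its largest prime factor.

71

1349 = 19 · 71
71 is prime.
So 1349 = 19 · 71; the largest prime factor is 71.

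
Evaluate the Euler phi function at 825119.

Factor: 825119 = 73 · 89 · 127.
φ(825119) = (73−1) · (89−1) · (127−1) = 72 · 88 · 126 = 798336.

798336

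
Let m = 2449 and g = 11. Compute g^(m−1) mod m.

2141

11^1 ≡ 11 (mod 2449)
11^2 ≡ 11^2 = 121 ≡ 121 (mod 2449)
11^4 ≡ 121^2 = 14641 ≡ 2396 (mod 2449)
11^8 ≡ 2396^2 = 5740816 ≡ 360 (mod 2449)
11^16 ≡ 360^2 = 129600 ≡ 2252 (mod 2449)
11^32 ≡ 2252^2 = 5071504 ≡ 2074 (mod 2449)
11^64 ≡ 2074^2 = 4301476 ≡ 1032 (mod 2449)
11^128 ≡ 1032^2 = 1065024 ≡ 2158 (mod 2449)
11^256 ≡ 2158^2 = 4656964 ≡ 1415 (mod 2449)
11^512 ≡ 1415^2 = 2002225 ≡ 1392 (mod 2449)
11^1024 ≡ 1392^2 = 1937664 ≡ 505 (mod 2449)
11^2048 ≡ 505^2 = 255025 ≡ 329 (mod 2449)
2448 = 2048 + 256 + 128 + 16 in binary powers of 2.
So 11^2448 ≡ 329 · 1415 · 2158 · 2252 ≡ 2141 (mod 2449).
Since 2141 ≠ 1, base 11 is a Fermat witness: 2449 is composite.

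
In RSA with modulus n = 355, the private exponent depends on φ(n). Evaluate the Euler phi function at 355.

280

Factor: 355 = 5 · 71.
φ(355) = (5−1) · (71−1) = 4 · 70 = 280.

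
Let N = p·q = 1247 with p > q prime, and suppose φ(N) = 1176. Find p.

φ(n) = (p−1)(q−1) = n − (p+q) + 1, so p + q = 1247 − 1176 + 1 = 72.
p and q are the roots of t² − 72t + 1247 = 0.
Discriminant: 72² − 4·1247 = 5184 − 4988 = 196; √196 = 14.
q = (72 − 14)/2 = 29, p = (72 + 14)/2 = 43.
Check: 29 · 43 = 1247.

43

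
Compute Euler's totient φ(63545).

Factor: 63545 = 5 · 71 · 179.
φ(63545) = (5−1) · (71−1) · (179−1) = 4 · 70 · 178 = 49840.

49840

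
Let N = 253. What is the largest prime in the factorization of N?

253 = 11 · 23
23 is prime.
So 253 = 11 · 23; the largest prime factor is 23.

23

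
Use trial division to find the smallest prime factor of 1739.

37

1739 is odd.
Digit sum 20, not divisible by 3.
Ends in 9: not divisible by 5.
7: 1739 = 7·248 + 3
11: 1739 = 11·158 + 1
13: 1739 = 13·133 + 10
17: 1739 = 17·102 + 5
19: 1739 = 19·91 + 10
23: 1739 = 23·75 + 14
29: 1739 = 29·59 + 28
31: 1739 = 31·56 + 3
37: 1739 = 37·47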